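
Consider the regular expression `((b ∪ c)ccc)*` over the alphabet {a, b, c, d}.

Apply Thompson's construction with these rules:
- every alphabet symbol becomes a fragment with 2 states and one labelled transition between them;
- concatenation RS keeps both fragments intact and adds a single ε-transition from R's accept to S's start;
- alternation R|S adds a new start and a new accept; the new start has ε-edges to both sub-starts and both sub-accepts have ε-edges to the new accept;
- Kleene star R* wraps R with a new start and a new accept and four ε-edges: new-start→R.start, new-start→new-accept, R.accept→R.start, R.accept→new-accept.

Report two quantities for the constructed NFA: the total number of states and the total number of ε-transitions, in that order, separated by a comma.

14, 11

Building bottom-up:
Each of the 5 symbol leaves contributes 2 states and 0 ε-transitions.
  b ∪ c = 6 states, 4 ε-transitions
  (b ∪ c)ccc = 12 states, 7 ε-transitions
  ((b ∪ c)ccc)* = 14 states, 11 ε-transitions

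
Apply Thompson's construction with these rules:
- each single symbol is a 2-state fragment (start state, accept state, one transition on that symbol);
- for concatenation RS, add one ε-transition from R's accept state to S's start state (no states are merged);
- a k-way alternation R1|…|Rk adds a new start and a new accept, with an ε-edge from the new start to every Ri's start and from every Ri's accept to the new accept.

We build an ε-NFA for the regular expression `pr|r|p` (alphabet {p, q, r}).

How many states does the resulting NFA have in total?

10

Recursing over subexpressions:
Each of the 4 symbol leaves contributes a 2-state fragment.
  pr = 4 states
  pr|r|p = 10 states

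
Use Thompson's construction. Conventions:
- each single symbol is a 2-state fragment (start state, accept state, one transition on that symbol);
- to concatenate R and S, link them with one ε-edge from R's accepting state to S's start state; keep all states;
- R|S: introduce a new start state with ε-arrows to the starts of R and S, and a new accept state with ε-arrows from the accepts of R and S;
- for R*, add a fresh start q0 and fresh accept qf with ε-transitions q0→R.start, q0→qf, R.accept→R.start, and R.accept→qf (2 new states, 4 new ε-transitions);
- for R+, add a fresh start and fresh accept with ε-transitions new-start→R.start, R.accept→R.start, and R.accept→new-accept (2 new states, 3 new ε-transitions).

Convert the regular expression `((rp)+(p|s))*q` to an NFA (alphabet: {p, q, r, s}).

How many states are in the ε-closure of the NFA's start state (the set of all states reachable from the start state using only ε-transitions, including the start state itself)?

5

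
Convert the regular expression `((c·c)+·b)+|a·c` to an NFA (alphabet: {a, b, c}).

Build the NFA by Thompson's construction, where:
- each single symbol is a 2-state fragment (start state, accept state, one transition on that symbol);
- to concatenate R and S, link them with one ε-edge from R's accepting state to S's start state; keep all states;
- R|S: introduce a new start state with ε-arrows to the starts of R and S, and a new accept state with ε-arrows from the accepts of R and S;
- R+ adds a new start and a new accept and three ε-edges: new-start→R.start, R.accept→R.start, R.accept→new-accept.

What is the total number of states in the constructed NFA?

Recursing over subexpressions:
Each of the 5 symbol leaves contributes a 2-state fragment.
  c·c = 4 states
  (c·c)+ = 6 states
  (c·c)+·b = 8 states
  ((c·c)+·b)+ = 10 states
  a·c = 4 states
  ((c·c)+·b)+|a·c = 16 states

16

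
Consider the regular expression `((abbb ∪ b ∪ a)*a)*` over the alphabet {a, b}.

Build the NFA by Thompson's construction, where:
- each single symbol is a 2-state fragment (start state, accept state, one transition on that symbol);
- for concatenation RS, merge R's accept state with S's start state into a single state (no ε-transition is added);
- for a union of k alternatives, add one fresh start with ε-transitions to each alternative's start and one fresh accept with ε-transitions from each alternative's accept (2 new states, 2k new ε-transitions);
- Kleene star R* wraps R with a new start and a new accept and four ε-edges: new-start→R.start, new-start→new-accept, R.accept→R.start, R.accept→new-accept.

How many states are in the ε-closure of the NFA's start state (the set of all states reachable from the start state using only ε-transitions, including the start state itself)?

Compute the ε-closure size of each fragment's start state recursively; a symbol fragment's start has no outgoing ε-edge, so its closure is just itself (size 1).
  abbb : |ε-closure| equals the left operand's closure size = 1 (its accept is not ε-reachable, so the closure stops there)
  abbb ∪ b ∪ a : |ε-closure| = 1 + 1 + 1 + 1 = 4 (the new accept is not ε-reachable since no branch accepts ε)
  (abbb ∪ b ∪ a)* : the star's fresh start ε-reaches both the body's start and the fresh accept: |ε-closure| = 2 + 4 = 6
  (abbb ∪ b ∪ a)*a : the left operand accepts ε, so the closure extends into the next operand (the shared merged state is already counted); |ε-closure| = 6 + (1−1) = 6
  ((abbb ∪ b ∪ a)*a)* : the star's fresh start ε-reaches both the body's start and the fresh accept: |ε-closure| = 2 + 6 = 8

8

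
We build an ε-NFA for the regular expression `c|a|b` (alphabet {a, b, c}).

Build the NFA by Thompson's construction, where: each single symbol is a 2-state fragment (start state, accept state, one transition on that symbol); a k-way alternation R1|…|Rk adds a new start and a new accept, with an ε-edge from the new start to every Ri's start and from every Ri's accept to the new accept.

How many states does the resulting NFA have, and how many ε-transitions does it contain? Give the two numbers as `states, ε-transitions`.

8, 6

Per subexpression:
Each of the 3 symbol leaves contributes 2 states and 0 ε-transitions.
  c|a|b → 8 states, 6 ε-transitions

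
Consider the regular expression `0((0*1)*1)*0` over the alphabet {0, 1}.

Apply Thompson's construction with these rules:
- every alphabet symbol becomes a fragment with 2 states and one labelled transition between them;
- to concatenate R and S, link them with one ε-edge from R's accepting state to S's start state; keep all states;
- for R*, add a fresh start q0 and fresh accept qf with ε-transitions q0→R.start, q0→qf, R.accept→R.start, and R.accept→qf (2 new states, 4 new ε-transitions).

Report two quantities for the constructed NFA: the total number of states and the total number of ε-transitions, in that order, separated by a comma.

Bottom-up over the parse tree:
Each of the 5 symbol leaves contributes 2 states and 0 ε-transitions.
  0* : 4 states, 4 ε-transitions
  0*1 : 6 states, 5 ε-transitions
  (0*1)* : 8 states, 9 ε-transitions
  (0*1)*1 : 10 states, 10 ε-transitions
  ((0*1)*1)* : 12 states, 14 ε-transitions
  0((0*1)*1)*0 : 16 states, 16 ε-transitions

16, 16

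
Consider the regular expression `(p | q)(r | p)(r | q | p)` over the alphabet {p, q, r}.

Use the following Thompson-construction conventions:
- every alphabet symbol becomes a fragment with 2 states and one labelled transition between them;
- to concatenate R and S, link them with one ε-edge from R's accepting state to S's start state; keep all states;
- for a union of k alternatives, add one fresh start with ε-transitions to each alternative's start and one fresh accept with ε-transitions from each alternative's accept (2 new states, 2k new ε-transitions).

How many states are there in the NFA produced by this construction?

20

Bottom-up over the parse tree:
Each of the 7 symbol leaves contributes a 2-state fragment.
  p | q = 6 states
  r | p = 6 states
  r | q | p = 8 states
  (p | q)(r | p)(r | q | p) = 20 states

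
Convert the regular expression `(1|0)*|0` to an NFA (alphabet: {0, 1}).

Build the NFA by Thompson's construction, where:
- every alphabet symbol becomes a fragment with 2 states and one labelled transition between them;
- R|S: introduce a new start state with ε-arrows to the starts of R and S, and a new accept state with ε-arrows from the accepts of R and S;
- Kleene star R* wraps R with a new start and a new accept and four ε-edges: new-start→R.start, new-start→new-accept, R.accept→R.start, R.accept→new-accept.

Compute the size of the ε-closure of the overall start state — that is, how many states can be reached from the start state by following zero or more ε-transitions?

Work bottom-up. For each fragment F, track |ε-closure(F.start)| and whether F's accept lies in that closure (i.e. whether F accepts ε). A single-symbol fragment has closure size 1 and does not accept ε.
  1|0 : new start ε-reaches every alternative's start; none of them accept ε, so the new accept is not reached: |ε-closure| = 1 + 1 + 1 = 3
  (1|0)* : |ε-closure| = 1 (new start) + 3 (body) + 1 (new accept) = 5
  (1|0)*|0 : new start ε-reaches every alternative's start; at least one alternative accepts ε, so the union's new accept is reached too: |ε-closure| = 1 + 5 + 1 + 1 = 8

8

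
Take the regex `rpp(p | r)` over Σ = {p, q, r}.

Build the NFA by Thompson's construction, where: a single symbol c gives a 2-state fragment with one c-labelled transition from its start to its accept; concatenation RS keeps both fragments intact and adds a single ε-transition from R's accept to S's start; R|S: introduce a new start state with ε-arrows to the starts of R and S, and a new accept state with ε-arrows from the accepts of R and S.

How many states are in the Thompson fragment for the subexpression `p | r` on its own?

6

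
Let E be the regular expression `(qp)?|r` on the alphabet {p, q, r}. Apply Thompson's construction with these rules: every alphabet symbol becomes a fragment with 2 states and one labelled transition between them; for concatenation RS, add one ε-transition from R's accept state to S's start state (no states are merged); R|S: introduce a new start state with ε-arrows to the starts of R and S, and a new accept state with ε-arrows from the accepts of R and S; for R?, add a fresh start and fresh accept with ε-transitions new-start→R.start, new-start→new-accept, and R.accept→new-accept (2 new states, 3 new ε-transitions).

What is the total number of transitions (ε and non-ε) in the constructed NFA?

Per subexpression:
Each of the 3 symbol leaves contributes 1 transition (1 symbol, 0 ε).
  qp — 3 transitions (2 symbol, 1 ε)
  (qp)? — 6 transitions (2 symbol, 4 ε)
  (qp)?|r — 11 transitions (3 symbol, 8 ε)

11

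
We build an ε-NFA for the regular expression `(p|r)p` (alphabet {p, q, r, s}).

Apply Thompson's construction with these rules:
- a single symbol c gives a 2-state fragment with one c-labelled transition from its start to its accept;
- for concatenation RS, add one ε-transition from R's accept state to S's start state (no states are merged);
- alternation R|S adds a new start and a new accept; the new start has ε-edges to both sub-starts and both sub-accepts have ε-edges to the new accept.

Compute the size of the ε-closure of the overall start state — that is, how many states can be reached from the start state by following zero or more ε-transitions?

3

Work bottom-up. For each fragment F, track |ε-closure(F.start)| and whether F's accept lies in that closure (i.e. whether F accepts ε). A single-symbol fragment has closure size 1 and does not accept ε.
  p|r — |ε-closure| = 1 + 1 + 1 = 3 (the new accept is not ε-reachable since no branch accepts ε)
  (p|r)p — |ε-closure| equals the left operand's closure size = 3 (its accept is not ε-reachable, so the closure stops there)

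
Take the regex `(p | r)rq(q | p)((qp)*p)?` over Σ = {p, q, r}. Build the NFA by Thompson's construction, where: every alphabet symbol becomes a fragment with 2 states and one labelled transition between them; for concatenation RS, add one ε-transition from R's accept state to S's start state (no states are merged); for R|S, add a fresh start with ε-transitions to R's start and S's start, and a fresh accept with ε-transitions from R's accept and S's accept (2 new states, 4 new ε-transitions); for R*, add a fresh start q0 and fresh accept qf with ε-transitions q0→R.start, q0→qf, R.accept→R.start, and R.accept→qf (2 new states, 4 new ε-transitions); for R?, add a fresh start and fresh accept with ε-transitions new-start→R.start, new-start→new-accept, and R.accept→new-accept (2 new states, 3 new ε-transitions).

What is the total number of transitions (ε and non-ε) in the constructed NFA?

Building bottom-up:
Each of the 9 symbol leaves contributes 1 transition (1 symbol, 0 ε).
  p | r — 6 transitions (2 symbol, 4 ε)
  q | p — 6 transitions (2 symbol, 4 ε)
  qp — 3 transitions (2 symbol, 1 ε)
  (qp)* — 7 transitions (2 symbol, 5 ε)
  (qp)*p — 9 transitions (3 symbol, 6 ε)
  ((qp)*p)? — 12 transitions (3 symbol, 9 ε)
  (p | r)rq(q | p)((qp)*p)? — 30 transitions (9 symbol, 21 ε)

30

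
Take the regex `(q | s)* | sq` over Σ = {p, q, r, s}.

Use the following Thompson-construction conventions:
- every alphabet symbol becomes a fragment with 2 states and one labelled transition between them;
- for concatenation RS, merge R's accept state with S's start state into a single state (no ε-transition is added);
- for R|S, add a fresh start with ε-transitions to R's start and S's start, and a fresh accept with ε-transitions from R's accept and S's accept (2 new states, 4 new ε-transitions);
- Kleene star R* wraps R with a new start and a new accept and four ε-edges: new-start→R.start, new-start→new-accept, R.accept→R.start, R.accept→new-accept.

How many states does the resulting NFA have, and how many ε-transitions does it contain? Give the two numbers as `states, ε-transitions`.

13, 12

Recursing over subexpressions:
Each of the 4 symbol leaves contributes 2 states and 0 ε-transitions.
  q | s : 6 states, 4 ε-transitions
  (q | s)* : 8 states, 8 ε-transitions
  sq : 3 states, 0 ε-transitions
  (q | s)* | sq : 13 states, 12 ε-transitions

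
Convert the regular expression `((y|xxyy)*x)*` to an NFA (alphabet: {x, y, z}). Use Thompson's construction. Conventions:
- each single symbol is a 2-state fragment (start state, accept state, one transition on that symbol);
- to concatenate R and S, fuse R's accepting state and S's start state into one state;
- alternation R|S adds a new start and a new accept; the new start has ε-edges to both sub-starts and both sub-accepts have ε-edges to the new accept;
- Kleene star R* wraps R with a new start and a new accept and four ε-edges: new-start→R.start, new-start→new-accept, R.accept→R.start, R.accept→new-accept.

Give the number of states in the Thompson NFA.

14

Building bottom-up:
Each of the 6 symbol leaves contributes a 2-state fragment.
  xxyy — 5 states
  y|xxyy — 9 states
  (y|xxyy)* — 11 states
  (y|xxyy)*x — 12 states
  ((y|xxyy)*x)* — 14 states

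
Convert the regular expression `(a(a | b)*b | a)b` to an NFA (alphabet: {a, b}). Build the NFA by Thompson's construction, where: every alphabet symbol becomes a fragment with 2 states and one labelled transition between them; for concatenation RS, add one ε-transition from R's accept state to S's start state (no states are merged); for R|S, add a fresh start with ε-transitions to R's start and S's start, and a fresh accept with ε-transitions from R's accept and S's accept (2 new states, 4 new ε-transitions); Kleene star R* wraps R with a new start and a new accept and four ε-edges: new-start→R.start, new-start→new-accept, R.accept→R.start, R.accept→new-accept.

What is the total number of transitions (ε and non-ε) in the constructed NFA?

21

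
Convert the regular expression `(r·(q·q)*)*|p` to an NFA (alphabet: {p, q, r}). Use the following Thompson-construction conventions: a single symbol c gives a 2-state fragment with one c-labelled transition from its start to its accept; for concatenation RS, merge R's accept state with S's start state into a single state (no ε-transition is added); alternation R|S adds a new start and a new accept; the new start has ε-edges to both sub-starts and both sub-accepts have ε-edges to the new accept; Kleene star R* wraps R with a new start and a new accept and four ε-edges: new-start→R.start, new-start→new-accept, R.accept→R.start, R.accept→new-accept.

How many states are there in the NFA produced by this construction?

12

Per subexpression:
Each of the 4 symbol leaves contributes a 2-state fragment.
  q·q → 3 states
  (q·q)* → 5 states
  r·(q·q)* → 6 states
  (r·(q·q)*)* → 8 states
  (r·(q·q)*)*|p → 12 states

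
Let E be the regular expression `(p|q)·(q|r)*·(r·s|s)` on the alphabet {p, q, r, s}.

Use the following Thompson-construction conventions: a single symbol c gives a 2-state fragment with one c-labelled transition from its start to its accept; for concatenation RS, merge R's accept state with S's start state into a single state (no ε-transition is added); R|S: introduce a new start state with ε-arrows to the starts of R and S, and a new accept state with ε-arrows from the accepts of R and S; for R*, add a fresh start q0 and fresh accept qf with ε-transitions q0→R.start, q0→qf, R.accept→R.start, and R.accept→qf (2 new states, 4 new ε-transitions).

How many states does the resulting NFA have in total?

19

Bottom-up over the parse tree:
Each of the 7 symbol leaves contributes a 2-state fragment.
  p|q = 6 states
  q|r = 6 states
  (q|r)* = 8 states
  r·s = 3 states
  r·s|s = 7 states
  (p|q)·(q|r)*·(r·s|s) = 19 states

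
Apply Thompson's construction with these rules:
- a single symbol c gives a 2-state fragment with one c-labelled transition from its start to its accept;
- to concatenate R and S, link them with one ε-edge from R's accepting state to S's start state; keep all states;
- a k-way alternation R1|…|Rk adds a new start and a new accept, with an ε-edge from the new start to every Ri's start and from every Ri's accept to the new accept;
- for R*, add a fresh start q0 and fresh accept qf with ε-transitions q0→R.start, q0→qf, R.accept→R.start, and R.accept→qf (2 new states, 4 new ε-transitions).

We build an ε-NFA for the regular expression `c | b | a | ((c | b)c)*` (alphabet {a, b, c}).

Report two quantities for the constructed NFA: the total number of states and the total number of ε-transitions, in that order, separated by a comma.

18, 17

Building bottom-up:
Each of the 6 symbol leaves contributes 2 states and 0 ε-transitions.
  c | b = 6 states, 4 ε-transitions
  (c | b)c = 8 states, 5 ε-transitions
  ((c | b)c)* = 10 states, 9 ε-transitions
  c | b | a | ((c | b)c)* = 18 states, 17 ε-transitions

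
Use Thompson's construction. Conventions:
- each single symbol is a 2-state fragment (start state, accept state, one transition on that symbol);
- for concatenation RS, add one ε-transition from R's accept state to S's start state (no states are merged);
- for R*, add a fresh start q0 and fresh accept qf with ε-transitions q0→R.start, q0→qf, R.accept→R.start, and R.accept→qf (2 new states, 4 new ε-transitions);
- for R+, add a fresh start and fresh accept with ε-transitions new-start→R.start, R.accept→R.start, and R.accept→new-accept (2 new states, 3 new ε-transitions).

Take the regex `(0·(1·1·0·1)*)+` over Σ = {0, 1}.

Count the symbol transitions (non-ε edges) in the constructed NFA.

By structural recursion:
Each of the 5 symbol leaves contributes exactly 1 symbol transition.
  1·1·0·1 — 4 symbol transitions
  (1·1·0·1)* — 4 symbol transitions
  0·(1·1·0·1)* — 5 symbol transitions
  (0·(1·1·0·1)*)+ — 5 symbol transitions

5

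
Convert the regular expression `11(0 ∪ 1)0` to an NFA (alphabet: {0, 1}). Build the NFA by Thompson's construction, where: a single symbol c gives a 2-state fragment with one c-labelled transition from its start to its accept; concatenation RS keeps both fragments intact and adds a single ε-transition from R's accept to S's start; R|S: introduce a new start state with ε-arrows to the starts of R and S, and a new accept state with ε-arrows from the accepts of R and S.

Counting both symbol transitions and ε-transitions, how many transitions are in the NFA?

Bottom-up over the parse tree:
Each of the 5 symbol leaves contributes 1 transition (1 symbol, 0 ε).
  0 ∪ 1 → 6 transitions (2 symbol, 4 ε)
  11(0 ∪ 1)0 → 12 transitions (5 symbol, 7 ε)

12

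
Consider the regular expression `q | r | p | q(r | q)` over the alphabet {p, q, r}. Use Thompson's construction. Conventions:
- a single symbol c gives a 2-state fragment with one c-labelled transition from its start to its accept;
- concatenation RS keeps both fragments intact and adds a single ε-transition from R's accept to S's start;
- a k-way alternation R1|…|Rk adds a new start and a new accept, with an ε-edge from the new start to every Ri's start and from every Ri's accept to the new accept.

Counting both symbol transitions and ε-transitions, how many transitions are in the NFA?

19

By structural recursion:
Each of the 6 symbol leaves contributes 1 transition (1 symbol, 0 ε).
  r | q → 6 transitions (2 symbol, 4 ε)
  q(r | q) → 8 transitions (3 symbol, 5 ε)
  q | r | p | q(r | q) → 19 transitions (6 symbol, 13 ε)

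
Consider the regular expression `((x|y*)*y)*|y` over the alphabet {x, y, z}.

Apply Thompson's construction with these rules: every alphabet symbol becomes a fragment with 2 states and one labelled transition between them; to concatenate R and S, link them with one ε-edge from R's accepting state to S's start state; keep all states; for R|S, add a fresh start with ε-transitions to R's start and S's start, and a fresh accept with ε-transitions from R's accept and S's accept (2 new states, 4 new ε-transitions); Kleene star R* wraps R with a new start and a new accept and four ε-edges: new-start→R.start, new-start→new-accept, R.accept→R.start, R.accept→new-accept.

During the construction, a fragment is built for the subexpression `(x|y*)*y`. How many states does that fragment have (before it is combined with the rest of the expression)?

12

Fragment for `(x|y*)*y`:
Each of the 3 symbol leaves contributes a 2-state fragment.
  y* → 4 states
  x|y* → 8 states
  (x|y*)* → 10 states
  (x|y*)*y → 12 states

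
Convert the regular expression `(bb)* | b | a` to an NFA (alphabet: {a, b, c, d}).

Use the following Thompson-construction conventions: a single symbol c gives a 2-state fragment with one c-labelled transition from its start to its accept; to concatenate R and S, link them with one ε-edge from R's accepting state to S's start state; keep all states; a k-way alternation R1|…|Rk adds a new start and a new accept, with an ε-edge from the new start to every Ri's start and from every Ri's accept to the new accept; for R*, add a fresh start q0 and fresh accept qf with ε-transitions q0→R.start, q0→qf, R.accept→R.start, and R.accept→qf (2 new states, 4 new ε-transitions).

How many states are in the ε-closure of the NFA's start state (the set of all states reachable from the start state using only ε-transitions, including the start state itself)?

Work bottom-up. For each fragment F, track |ε-closure(F.start)| and whether F's accept lies in that closure (i.e. whether F accepts ε). A single-symbol fragment has closure size 1 and does not accept ε.
  bb — |ε-closure| equals the left operand's closure size = 1 (its accept is not ε-reachable, so the closure stops there)
  (bb)* — |ε-closure| = 1 (new start) + 1 (body) + 1 (new accept) = 3
  (bb)* | b | a — |ε-closure| = 1 (new start) + (3 + 1 + 1) + 1 (new accept, since some branch ε-reaches its own accept) = 7

7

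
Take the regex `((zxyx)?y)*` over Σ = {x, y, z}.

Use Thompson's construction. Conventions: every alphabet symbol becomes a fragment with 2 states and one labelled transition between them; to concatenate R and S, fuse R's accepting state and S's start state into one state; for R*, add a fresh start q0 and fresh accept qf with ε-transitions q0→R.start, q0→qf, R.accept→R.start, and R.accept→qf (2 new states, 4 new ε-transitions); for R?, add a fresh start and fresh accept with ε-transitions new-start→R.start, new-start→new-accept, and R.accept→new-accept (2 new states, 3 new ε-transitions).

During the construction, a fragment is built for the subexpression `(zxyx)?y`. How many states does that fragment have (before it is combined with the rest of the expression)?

8

Fragment for `(zxyx)?y`:
Each of the 5 symbol leaves contributes a 2-state fragment.
  zxyx : 5 states
  (zxyx)? : 7 states
  (zxyx)?y : 8 states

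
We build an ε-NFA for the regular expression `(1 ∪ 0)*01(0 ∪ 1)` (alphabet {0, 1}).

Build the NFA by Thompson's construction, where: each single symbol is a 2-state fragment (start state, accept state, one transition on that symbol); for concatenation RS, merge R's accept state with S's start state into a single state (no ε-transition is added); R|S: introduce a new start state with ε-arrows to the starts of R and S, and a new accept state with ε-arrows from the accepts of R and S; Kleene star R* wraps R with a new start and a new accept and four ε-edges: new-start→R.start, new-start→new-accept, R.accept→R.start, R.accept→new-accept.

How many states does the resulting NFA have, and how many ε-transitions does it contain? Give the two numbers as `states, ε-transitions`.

Bottom-up over the parse tree:
Each of the 6 symbol leaves contributes 2 states and 0 ε-transitions.
  1 ∪ 0 — 6 states, 4 ε-transitions
  (1 ∪ 0)* — 8 states, 8 ε-transitions
  0 ∪ 1 — 6 states, 4 ε-transitions
  (1 ∪ 0)*01(0 ∪ 1) — 15 states, 12 ε-transitions

15, 12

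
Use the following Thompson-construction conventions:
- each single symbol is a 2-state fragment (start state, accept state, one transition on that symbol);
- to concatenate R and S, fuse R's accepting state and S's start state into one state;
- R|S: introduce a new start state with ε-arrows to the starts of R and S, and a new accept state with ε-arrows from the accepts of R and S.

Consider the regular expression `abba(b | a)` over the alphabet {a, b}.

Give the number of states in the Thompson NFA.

Recursing over subexpressions:
Each of the 6 symbol leaves contributes a 2-state fragment.
  b | a — 6 states
  abba(b | a) — 10 states

10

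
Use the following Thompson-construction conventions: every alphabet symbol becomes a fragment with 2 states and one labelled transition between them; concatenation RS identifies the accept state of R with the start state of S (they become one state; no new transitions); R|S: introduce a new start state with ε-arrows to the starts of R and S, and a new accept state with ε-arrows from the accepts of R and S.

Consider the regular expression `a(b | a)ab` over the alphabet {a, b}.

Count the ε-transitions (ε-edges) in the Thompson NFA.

Building bottom-up:
Each of the 5 symbol leaves contributes 0 ε-transitions.
  b | a : 4 ε-transitions
  a(b | a)ab : 4 ε-transitions

4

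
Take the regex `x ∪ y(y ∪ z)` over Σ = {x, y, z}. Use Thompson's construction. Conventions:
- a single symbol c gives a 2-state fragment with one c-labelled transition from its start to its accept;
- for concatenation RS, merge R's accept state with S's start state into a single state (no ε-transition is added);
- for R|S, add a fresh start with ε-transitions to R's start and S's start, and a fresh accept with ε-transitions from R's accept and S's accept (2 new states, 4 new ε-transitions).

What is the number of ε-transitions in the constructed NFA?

8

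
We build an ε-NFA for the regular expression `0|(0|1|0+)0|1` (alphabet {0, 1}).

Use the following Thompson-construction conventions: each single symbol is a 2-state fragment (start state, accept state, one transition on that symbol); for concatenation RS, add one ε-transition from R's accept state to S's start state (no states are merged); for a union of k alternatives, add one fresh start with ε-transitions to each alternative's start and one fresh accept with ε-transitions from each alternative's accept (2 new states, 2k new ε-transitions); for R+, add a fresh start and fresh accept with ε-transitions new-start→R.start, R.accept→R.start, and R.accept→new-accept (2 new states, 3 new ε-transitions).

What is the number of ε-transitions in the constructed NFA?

Building bottom-up:
Each of the 6 symbol leaves contributes 0 ε-transitions.
  0+ → 3 ε-transitions
  0|1|0+ → 9 ε-transitions
  (0|1|0+)0 → 10 ε-transitions
  0|(0|1|0+)0|1 → 16 ε-transitions

16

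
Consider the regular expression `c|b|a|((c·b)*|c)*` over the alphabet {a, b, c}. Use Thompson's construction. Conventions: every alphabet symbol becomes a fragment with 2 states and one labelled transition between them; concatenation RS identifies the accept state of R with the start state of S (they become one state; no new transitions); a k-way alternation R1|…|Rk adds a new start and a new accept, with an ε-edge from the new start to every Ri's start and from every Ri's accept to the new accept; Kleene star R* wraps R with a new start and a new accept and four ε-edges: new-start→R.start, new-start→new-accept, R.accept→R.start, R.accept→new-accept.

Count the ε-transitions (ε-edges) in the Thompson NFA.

Recursing over subexpressions:
Each of the 6 symbol leaves contributes 0 ε-transitions.
  c·b — 0 ε-transitions
  (c·b)* — 4 ε-transitions
  (c·b)*|c — 8 ε-transitions
  ((c·b)*|c)* — 12 ε-transitions
  c|b|a|((c·b)*|c)* — 20 ε-transitions

20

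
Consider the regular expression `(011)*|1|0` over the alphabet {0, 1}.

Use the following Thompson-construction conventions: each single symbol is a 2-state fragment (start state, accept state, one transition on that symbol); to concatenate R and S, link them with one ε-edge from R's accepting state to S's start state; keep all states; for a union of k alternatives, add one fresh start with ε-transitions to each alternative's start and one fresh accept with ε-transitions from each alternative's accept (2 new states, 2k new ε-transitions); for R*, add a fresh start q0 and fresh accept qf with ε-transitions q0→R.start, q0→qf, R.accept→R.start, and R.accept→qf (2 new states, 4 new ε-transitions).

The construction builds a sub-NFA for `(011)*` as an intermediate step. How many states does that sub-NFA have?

Fragment for `(011)*`:
Each of the 3 symbol leaves contributes a 2-state fragment.
  011 → 6 states
  (011)* → 8 states

8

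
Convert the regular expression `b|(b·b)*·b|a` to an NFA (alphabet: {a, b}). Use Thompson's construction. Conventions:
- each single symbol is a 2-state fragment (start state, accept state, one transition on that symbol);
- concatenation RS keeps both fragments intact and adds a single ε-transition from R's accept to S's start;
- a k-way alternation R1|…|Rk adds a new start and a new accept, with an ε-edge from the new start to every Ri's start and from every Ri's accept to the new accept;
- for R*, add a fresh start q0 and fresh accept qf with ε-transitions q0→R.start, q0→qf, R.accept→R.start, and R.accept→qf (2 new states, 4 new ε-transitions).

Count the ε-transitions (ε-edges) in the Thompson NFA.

12

Building bottom-up:
Each of the 5 symbol leaves contributes 0 ε-transitions.
  b·b — 1 ε-transition
  (b·b)* — 5 ε-transitions
  (b·b)*·b — 6 ε-transitions
  b|(b·b)*·b|a — 12 ε-transitions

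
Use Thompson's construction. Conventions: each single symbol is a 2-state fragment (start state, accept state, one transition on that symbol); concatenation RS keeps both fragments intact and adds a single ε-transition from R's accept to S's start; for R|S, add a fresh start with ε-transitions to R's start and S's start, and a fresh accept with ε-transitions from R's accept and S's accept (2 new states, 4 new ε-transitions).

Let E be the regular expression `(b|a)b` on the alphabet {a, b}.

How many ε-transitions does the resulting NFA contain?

Bottom-up over the parse tree:
Each of the 3 symbol leaves contributes 0 ε-transitions.
  b|a : 4 ε-transitions
  (b|a)b : 5 ε-transitions

5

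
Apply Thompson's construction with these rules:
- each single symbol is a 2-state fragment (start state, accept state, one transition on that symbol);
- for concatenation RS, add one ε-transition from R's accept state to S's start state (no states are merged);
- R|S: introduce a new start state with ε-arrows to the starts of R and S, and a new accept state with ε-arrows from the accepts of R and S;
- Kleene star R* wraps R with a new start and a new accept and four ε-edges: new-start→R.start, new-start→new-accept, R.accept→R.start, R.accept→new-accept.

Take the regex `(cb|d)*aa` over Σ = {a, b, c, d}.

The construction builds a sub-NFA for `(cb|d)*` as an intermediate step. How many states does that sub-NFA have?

10

Fragment for `(cb|d)*`:
Each of the 3 symbol leaves contributes a 2-state fragment.
  cb — 4 states
  cb|d — 8 states
  (cb|d)* — 10 states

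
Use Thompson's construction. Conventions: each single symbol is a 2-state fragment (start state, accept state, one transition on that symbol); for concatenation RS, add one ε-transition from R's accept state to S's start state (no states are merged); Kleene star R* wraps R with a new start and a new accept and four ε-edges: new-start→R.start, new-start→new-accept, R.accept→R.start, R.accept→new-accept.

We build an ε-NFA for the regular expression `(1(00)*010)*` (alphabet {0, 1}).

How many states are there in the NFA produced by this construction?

16

By structural recursion:
Each of the 6 symbol leaves contributes a 2-state fragment.
  00 — 4 states
  (00)* — 6 states
  1(00)*010 — 14 states
  (1(00)*010)* — 16 states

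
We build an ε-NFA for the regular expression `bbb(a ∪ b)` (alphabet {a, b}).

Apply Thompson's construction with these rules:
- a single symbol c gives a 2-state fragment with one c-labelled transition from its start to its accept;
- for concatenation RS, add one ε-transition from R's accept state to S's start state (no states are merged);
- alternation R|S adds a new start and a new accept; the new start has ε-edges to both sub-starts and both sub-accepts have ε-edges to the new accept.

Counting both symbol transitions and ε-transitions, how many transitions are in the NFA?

12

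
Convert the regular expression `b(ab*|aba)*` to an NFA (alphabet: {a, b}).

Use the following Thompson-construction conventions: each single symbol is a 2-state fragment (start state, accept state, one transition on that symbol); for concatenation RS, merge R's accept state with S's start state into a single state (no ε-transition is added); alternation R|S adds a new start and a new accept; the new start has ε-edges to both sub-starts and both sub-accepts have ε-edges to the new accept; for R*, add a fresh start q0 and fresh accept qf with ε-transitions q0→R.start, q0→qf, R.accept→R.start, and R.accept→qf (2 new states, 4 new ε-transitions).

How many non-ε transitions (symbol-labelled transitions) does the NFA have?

6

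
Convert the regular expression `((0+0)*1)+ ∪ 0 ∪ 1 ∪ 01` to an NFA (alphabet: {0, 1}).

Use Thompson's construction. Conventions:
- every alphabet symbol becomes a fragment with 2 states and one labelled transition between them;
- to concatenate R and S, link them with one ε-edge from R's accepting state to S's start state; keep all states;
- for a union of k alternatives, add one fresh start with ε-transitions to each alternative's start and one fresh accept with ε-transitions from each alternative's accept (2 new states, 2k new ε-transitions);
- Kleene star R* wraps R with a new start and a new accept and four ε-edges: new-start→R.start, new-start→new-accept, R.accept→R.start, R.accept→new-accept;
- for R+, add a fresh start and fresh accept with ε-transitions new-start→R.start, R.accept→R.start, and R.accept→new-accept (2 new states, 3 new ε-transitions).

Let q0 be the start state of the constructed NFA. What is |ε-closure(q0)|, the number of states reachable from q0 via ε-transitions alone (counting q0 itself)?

10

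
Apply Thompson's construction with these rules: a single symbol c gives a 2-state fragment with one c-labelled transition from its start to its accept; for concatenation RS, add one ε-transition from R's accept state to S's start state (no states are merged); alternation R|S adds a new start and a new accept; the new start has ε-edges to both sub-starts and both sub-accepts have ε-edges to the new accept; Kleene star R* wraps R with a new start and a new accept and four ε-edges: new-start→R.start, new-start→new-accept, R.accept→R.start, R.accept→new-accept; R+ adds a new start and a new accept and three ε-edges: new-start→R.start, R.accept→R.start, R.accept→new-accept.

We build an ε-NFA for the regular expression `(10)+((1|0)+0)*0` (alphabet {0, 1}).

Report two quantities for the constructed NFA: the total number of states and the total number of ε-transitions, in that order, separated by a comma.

20, 18

Building bottom-up:
Each of the 6 symbol leaves contributes 2 states and 0 ε-transitions.
  10 : 4 states, 1 ε-transition
  (10)+ : 6 states, 4 ε-transitions
  1|0 : 6 states, 4 ε-transitions
  (1|0)+ : 8 states, 7 ε-transitions
  (1|0)+0 : 10 states, 8 ε-transitions
  ((1|0)+0)* : 12 states, 12 ε-transitions
  (10)+((1|0)+0)*0 : 20 states, 18 ε-transitions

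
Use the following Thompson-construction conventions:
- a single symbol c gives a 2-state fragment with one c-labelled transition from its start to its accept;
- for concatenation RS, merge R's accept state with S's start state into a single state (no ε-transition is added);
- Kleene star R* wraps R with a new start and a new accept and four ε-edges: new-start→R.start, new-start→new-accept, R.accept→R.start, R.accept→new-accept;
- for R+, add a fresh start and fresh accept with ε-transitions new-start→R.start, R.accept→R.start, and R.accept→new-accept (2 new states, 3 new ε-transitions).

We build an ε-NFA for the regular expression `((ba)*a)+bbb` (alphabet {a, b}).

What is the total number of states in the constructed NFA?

Building bottom-up:
Each of the 6 symbol leaves contributes a 2-state fragment.
  ba → 3 states
  (ba)* → 5 states
  (ba)*a → 6 states
  ((ba)*a)+ → 8 states
  ((ba)*a)+bbb → 11 states

11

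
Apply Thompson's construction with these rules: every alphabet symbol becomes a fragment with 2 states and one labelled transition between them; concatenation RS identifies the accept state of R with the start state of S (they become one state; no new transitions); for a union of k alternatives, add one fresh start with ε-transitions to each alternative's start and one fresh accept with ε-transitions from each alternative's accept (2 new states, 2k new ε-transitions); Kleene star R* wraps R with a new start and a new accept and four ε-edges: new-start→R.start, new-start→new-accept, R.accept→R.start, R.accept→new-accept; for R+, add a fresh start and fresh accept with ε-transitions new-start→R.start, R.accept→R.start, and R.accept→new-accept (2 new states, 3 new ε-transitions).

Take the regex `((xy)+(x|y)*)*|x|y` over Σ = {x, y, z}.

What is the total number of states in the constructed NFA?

Bottom-up over the parse tree:
Each of the 6 symbol leaves contributes a 2-state fragment.
  xy → 3 states
  (xy)+ → 5 states
  x|y → 6 states
  (x|y)* → 8 states
  (xy)+(x|y)* → 12 states
  ((xy)+(x|y)*)* → 14 states
  ((xy)+(x|y)*)*|x|y → 20 states

20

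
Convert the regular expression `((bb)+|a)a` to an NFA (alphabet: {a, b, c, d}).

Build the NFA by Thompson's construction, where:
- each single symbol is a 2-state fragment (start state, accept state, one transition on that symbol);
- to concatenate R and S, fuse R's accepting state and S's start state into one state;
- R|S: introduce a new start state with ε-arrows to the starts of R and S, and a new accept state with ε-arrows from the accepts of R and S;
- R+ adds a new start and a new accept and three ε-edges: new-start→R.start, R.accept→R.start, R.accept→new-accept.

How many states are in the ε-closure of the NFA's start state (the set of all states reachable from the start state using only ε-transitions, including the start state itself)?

4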